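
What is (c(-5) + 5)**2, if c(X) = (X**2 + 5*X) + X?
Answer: 0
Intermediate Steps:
c(X) = X**2 + 6*X
(c(-5) + 5)**2 = (-5*(6 - 5) + 5)**2 = (-5*1 + 5)**2 = (-5 + 5)**2 = 0**2 = 0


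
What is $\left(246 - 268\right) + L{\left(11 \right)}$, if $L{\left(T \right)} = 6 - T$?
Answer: $-27$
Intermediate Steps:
$\left(246 - 268\right) + L{\left(11 \right)} = \left(246 - 268\right) + \left(6 - 11\right) = -22 + \left(6 - 11\right) = -22 - 5 = -27$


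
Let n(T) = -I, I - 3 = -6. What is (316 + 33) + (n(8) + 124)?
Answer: 476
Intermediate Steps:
I = -3 (I = 3 - 6 = -3)
n(T) = 3 (n(T) = -1*(-3) = 3)
(316 + 33) + (n(8) + 124) = (316 + 33) + (3 + 124) = 349 + 127 = 476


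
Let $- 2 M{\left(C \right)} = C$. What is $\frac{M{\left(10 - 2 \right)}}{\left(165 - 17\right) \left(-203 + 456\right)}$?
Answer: $- \frac{1}{9361} \approx -0.00010683$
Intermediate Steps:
$M{\left(C \right)} = - \frac{C}{2}$
$\frac{M{\left(10 - 2 \right)}}{\left(165 - 17\right) \left(-203 + 456\right)} = \frac{\left(- \frac{1}{2}\right) \left(10 - 2\right)}{\left(165 - 17\right) \left(-203 + 456\right)} = \frac{\left(- \frac{1}{2}\right) \left(10 - 2\right)}{148 \cdot 253} = \frac{\left(- \frac{1}{2}\right) 8}{37444} = \left(-4\right) \frac{1}{37444} = - \frac{1}{9361}$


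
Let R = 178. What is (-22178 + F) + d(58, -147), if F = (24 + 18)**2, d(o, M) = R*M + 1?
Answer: -46579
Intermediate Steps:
d(o, M) = 1 + 178*M (d(o, M) = 178*M + 1 = 1 + 178*M)
F = 1764 (F = 42**2 = 1764)
(-22178 + F) + d(58, -147) = (-22178 + 1764) + (1 + 178*(-147)) = -20414 + (1 - 26166) = -20414 - 26165 = -46579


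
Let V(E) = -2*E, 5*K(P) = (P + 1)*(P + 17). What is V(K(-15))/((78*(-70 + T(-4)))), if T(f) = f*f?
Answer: -14/5265 ≈ -0.0026591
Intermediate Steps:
T(f) = f**2
K(P) = (1 + P)*(17 + P)/5 (K(P) = ((P + 1)*(P + 17))/5 = ((1 + P)*(17 + P))/5 = (1 + P)*(17 + P)/5)
V(K(-15))/((78*(-70 + T(-4)))) = (-2*(17/5 + (1/5)*(-15)**2 + (18/5)*(-15)))/((78*(-70 + (-4)**2))) = (-2*(17/5 + (1/5)*225 - 54))/((78*(-70 + 16))) = (-2*(17/5 + 45 - 54))/((78*(-54))) = -2*(-28/5)/(-4212) = (56/5)*(-1/4212) = -14/5265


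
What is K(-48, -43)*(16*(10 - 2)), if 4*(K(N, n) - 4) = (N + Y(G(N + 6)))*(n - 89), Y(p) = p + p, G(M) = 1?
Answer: 194816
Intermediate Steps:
Y(p) = 2*p
K(N, n) = 4 + (-89 + n)*(2 + N)/4 (K(N, n) = 4 + ((N + 2*1)*(n - 89))/4 = 4 + ((N + 2)*(-89 + n))/4 = 4 + ((2 + N)*(-89 + n))/4 = 4 + ((-89 + n)*(2 + N))/4 = 4 + (-89 + n)*(2 + N)/4)
K(-48, -43)*(16*(10 - 2)) = (-81/2 + (1/2)*(-43) - 89/4*(-48) + (1/4)*(-48)*(-43))*(16*(10 - 2)) = (-81/2 - 43/2 + 1068 + 516)*(16*8) = 1522*128 = 194816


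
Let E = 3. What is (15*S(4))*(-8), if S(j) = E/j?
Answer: -90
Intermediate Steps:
S(j) = 3/j
(15*S(4))*(-8) = (15*(3/4))*(-8) = (15*(3*(¼)))*(-8) = (15*(¾))*(-8) = (45/4)*(-8) = -90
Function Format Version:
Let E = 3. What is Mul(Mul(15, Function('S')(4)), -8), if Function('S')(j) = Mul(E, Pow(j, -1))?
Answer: -90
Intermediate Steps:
Function('S')(j) = Mul(3, Pow(j, -1))
Mul(Mul(15, Function('S')(4)), -8) = Mul(Mul(15, Mul(3, Pow(4, -1))), -8) = Mul(Mul(15, Mul(3, Rational(1, 4))), -8) = Mul(Mul(15, Rational(3, 4)), -8) = Mul(Rational(45, 4), -8) = -90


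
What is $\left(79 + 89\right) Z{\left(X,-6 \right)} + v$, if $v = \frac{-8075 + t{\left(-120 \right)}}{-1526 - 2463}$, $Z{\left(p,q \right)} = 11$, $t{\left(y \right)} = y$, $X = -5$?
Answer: $\frac{7379867}{3989} \approx 1850.1$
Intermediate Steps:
$v = \frac{8195}{3989}$ ($v = \frac{-8075 - 120}{-1526 - 2463} = - \frac{8195}{-3989} = \left(-8195\right) \left(- \frac{1}{3989}\right) = \frac{8195}{3989} \approx 2.0544$)
$\left(79 + 89\right) Z{\left(X,-6 \right)} + v = \left(79 + 89\right) 11 + \frac{8195}{3989} = 168 \cdot 11 + \frac{8195}{3989} = 1848 + \frac{8195}{3989} = \frac{7379867}{3989}$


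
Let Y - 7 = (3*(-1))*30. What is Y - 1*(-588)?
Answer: 505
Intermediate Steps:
Y = -83 (Y = 7 + (3*(-1))*30 = 7 - 3*30 = 7 - 90 = -83)
Y - 1*(-588) = -83 - 1*(-588) = -83 + 588 = 505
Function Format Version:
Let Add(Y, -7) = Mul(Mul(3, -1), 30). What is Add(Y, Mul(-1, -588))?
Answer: 505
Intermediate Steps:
Y = -83 (Y = Add(7, Mul(Mul(3, -1), 30)) = Add(7, Mul(-3, 30)) = Add(7, -90) = -83)
Add(Y, Mul(-1, -588)) = Add(-83, Mul(-1, -588)) = Add(-83, 588) = 505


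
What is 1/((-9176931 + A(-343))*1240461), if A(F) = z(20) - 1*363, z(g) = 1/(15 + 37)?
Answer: -52/591971913971307 ≈ -8.7842e-14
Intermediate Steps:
z(g) = 1/52
A(F) = -18875/52 (A(F) = 1/52 - 1*363 = 1/52 - 363 = -18875/52)
1/((-9176931 + A(-343))*1240461) = 1/(-9176931 - 18875/52*1240461) = (1/1240461)/(-477219287/52) = -52/477219287*1/1240461 = -52/591971913971307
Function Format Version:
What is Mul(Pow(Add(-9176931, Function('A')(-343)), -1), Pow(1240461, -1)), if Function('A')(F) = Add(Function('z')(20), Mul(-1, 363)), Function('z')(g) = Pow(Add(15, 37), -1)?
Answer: Rational(-52, 591971913971307) ≈ -8.7842e-14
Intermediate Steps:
Function('z')(g) = Rational(1, 52) (Function('z')(g) = Pow(52, -1) = Rational(1, 52))
Function('A')(F) = Rational(-18875, 52) (Function('A')(F) = Add(Rational(1, 52), Mul(-1, 363)) = Add(Rational(1, 52), -363) = Rational(-18875, 52))
Mul(Pow(Add(-9176931, Function('A')(-343)), -1), Pow(1240461, -1)) = Mul(Pow(Add(-9176931, Rational(-18875, 52)), -1), Pow(1240461, -1)) = Mul(Pow(Rational(-477219287, 52), -1), Rational(1, 1240461)) = Mul(Rational(-52, 477219287), Rational(1, 1240461)) = Rational(-52, 591971913971307)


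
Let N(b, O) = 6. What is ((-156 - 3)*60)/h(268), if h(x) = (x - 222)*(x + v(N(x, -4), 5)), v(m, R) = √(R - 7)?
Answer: -213060/275333 + 795*I*√2/275333 ≈ -0.77383 + 0.0040834*I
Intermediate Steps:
v(m, R) = √(-7 + R)
h(x) = (-222 + x)*(x + I*√2) (h(x) = (x - 222)*(x + √(-7 + 5)) = (-222 + x)*(x + √(-2)) = (-222 + x)*(x + I*√2))
((-156 - 3)*60)/h(268) = ((-156 - 3)*60)/(268² - 222*268 - 222*I*√2 + I*268*√2) = (-159*60)/(71824 - 59496 - 222*I*√2 + 268*I*√2) = -9540/(12328 + 46*I*√2)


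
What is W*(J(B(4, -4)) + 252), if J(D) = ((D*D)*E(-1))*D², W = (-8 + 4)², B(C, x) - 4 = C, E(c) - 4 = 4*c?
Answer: 4032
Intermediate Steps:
E(c) = 4 + 4*c
B(C, x) = 4 + C
W = 16 (W = (-4)² = 16)
J(D) = 0 (J(D) = ((D*D)*(4 + 4*(-1)))*D² = (D²*(4 - 4))*D² = (D²*0)*D² = 0*D² = 0)
W*(J(B(4, -4)) + 252) = 16*(0 + 252) = 16*252 = 4032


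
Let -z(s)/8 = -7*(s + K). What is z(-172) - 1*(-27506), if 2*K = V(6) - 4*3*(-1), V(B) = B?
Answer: 18378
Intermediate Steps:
K = 9 (K = (6 - 4*3*(-1))/2 = (6 - 12*(-1))/2 = (6 + 12)/2 = (½)*18 = 9)
z(s) = 504 + 56*s (z(s) = -(-56)*(s + 9) = -(-56)*(9 + s) = -8*(-63 - 7*s) = 504 + 56*s)
z(-172) - 1*(-27506) = (504 + 56*(-172)) - 1*(-27506) = (504 - 9632) + 27506 = -9128 + 27506 = 18378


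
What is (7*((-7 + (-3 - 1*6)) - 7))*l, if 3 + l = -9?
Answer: 1932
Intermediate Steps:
l = -12 (l = -3 - 9 = -12)
(7*((-7 + (-3 - 1*6)) - 7))*l = (7*((-7 + (-3 - 1*6)) - 7))*(-12) = (7*((-7 + (-3 - 6)) - 7))*(-12) = (7*((-7 - 9) - 7))*(-12) = (7*(-16 - 7))*(-12) = (7*(-23))*(-12) = -161*(-12) = 1932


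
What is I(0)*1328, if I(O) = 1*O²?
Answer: 0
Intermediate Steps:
I(O) = O²
I(0)*1328 = 0²*1328 = 0*1328 = 0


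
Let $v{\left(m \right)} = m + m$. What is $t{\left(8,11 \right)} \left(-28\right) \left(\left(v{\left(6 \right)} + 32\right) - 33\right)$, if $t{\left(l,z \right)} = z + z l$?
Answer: $-30492$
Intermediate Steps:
$v{\left(m \right)} = 2 m$
$t{\left(l,z \right)} = z + l z$
$t{\left(8,11 \right)} \left(-28\right) \left(\left(v{\left(6 \right)} + 32\right) - 33\right) = 11 \left(1 + 8\right) \left(-28\right) \left(\left(2 \cdot 6 + 32\right) - 33\right) = 11 \cdot 9 \left(-28\right) \left(\left(12 + 32\right) - 33\right) = 99 \left(-28\right) \left(44 - 33\right) = \left(-2772\right) 11 = -30492$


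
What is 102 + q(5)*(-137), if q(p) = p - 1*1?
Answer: -446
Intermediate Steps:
q(p) = -1 + p (q(p) = p - 1 = -1 + p)
102 + q(5)*(-137) = 102 + (-1 + 5)*(-137) = 102 + 4*(-137) = 102 - 548 = -446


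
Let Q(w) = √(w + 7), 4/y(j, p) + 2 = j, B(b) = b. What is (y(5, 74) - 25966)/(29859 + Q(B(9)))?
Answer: -77894/89589 ≈ -0.86946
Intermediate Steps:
y(j, p) = 4/(-2 + j)
Q(w) = √(7 + w)
(y(5, 74) - 25966)/(29859 + Q(B(9))) = (4/(-2 + 5) - 25966)/(29859 + √(7 + 9)) = (4/3 - 25966)/(29859 + √16) = (4*(⅓) - 25966)/(29859 + 4) = (4/3 - 25966)/29863 = -77894/3*1/29863 = -77894/89589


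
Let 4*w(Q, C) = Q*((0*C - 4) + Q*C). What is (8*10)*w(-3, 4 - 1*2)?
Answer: 600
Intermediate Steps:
w(Q, C) = Q*(-4 + C*Q)/4 (w(Q, C) = (Q*((0*C - 4) + Q*C))/4 = (Q*((0 - 4) + C*Q))/4 = (Q*(-4 + C*Q))/4 = Q*(-4 + C*Q)/4)
(8*10)*w(-3, 4 - 1*2) = (8*10)*((¼)*(-3)*(-4 + (4 - 1*2)*(-3))) = 80*((¼)*(-3)*(-4 + (4 - 2)*(-3))) = 80*((¼)*(-3)*(-4 + 2*(-3))) = 80*((¼)*(-3)*(-4 - 6)) = 80*((¼)*(-3)*(-10)) = 80*(15/2) = 600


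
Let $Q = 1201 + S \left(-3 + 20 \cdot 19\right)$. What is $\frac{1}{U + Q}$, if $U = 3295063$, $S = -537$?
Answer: $\frac{1}{3093815} \approx 3.2323 \cdot 10^{-7}$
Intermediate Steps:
$Q = -201248$ ($Q = 1201 - 537 \left(-3 + 20 \cdot 19\right) = 1201 - 537 \left(-3 + 380\right) = 1201 - 202449 = -201248$)
$\frac{1}{U + Q} = \frac{1}{3295063 - 201248} = \frac{1}{3093815}$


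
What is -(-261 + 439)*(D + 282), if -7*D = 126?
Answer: -46992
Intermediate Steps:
D = -18 (D = -⅐*126 = -18)
-(-261 + 439)*(D + 282) = -(-261 + 439)*(-18 + 282) = -178*264 = -1*46992 = -46992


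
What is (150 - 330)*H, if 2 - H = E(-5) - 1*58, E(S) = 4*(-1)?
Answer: -11520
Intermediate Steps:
E(S) = -4
H = 64 (H = 2 - (-4 - 1*58) = 2 - (-4 - 58) = 2 - 1*(-62) = 2 + 62 = 64)
(150 - 330)*H = (150 - 330)*64 = -180*64 = -11520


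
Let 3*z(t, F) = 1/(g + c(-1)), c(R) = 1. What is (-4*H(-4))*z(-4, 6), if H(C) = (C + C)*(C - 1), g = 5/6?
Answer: -320/11 ≈ -29.091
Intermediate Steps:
g = 5/6 (g = 5*(1/6) = 5/6 ≈ 0.83333)
H(C) = 2*C*(-1 + C) (H(C) = (2*C)*(-1 + C) = 2*C*(-1 + C))
z(t, F) = 2/11 (z(t, F) = 1/(3*(5/6 + 1)) = 1/(3*(11/6)) = (1/3)*(6/11) = 2/11)
(-4*H(-4))*z(-4, 6) = -8*(-4)*(-1 - 4)*(2/11) = -8*(-4)*(-5)*(2/11) = -4*40*(2/11) = -160*2/11 = -320/11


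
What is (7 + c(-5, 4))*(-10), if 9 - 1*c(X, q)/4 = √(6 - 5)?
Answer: -390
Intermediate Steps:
c(X, q) = 32 (c(X, q) = 36 - 4*√(6 - 5) = 36 - 4*√1 = 36 - 4*1 = 36 - 4 = 32)
(7 + c(-5, 4))*(-10) = (7 + 32)*(-10) = 39*(-10) = -390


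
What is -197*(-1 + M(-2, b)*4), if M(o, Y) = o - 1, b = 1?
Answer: 2561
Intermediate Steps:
M(o, Y) = -1 + o
-197*(-1 + M(-2, b)*4) = -197*(-1 + (-1 - 2)*4) = -197*(-1 - 3*4) = -197*(-1 - 12) = -197*(-13) = 2561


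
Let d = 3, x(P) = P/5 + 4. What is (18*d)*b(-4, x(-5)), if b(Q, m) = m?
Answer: 162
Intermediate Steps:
x(P) = 4 + P/5 (x(P) = P*(⅕) + 4 = P/5 + 4 = 4 + P/5)
(18*d)*b(-4, x(-5)) = (18*3)*(4 + (⅕)*(-5)) = 54*(4 - 1) = 54*3 = 162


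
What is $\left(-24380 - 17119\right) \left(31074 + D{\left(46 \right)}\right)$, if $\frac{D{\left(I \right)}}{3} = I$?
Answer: $-1295266788$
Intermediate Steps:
$D{\left(I \right)} = 3 I$
$\left(-24380 - 17119\right) \left(31074 + D{\left(46 \right)}\right) = \left(-24380 - 17119\right) \left(31074 + 3 \cdot 46\right) = - 41499 \left(31074 + 138\right) = \left(-41499\right) 31212 = -1295266788$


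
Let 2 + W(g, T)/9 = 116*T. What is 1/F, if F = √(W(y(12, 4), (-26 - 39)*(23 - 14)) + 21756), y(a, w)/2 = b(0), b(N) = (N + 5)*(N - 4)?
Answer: -I*√589002/589002 ≈ -0.001303*I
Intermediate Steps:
b(N) = (-4 + N)*(5 + N) (b(N) = (5 + N)*(-4 + N) = (-4 + N)*(5 + N))
y(a, w) = -40 (y(a, w) = 2*(-20 + 0 + 0²) = 2*(-20 + 0 + 0) = 2*(-20) = -40)
W(g, T) = -18 + 1044*T (W(g, T) = -18 + 9*(116*T) = -18 + 1044*T)
F = I*√589002 (F = √((-18 + 1044*((-26 - 39)*(23 - 14))) + 21756) = √((-18 + 1044*(-65*9)) + 21756) = √((-18 + 1044*(-585)) + 21756) = √((-18 - 610740) + 21756) = √(-610758 + 21756) = √(-589002) = I*√589002 ≈ 767.46*I)
1/F = 1/(I*√589002) = -I*√589002/589002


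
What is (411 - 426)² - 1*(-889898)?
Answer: 890123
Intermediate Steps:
(411 - 426)² - 1*(-889898) = (-15)² + 889898 = 225 + 889898 = 890123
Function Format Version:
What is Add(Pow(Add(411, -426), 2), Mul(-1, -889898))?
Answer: 890123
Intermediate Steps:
Add(Pow(Add(411, -426), 2), Mul(-1, -889898)) = Add(Pow(-15, 2), 889898) = Add(225, 889898) = 890123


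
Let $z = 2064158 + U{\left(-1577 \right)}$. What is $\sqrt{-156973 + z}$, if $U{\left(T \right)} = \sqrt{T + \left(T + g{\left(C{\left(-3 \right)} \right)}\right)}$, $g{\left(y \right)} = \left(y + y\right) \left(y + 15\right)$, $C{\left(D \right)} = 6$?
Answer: $\sqrt{1907185 + i \sqrt{2902}} \approx 1381.0 + 0.02 i$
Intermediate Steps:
$g{\left(y \right)} = 2 y \left(15 + y\right)$
$U{\left(T \right)} = \sqrt{252 + 2 T}$ ($U{\left(T \right)} = \sqrt{T + \left(T + 2 \cdot 6 \left(15 + 6\right)\right)} = \sqrt{T + \left(T + 2 \cdot 6 \cdot 21\right)} = \sqrt{T + \left(T + 252\right)} = \sqrt{T + \left(252 + T\right)} = \sqrt{252 + 2 T}$)
$z = 2064158 + i \sqrt{2902}$ ($z = 2064158 + \sqrt{252 + 2 \left(-1577\right)} = 2064158 + \sqrt{252 - 3154} = 2064158 + \sqrt{-2902} = 2064158 + i \sqrt{2902} \approx 2.0642 \cdot 10^{6} + 53.87 i$)
$\sqrt{-156973 + z} = \sqrt{-156973 + \left(2064158 + i \sqrt{2902}\right)} = \sqrt{1907185 + i \sqrt{2902}}$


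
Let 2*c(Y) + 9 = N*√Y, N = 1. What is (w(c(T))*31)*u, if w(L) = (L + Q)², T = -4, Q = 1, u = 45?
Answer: 62775/4 - 9765*I ≈ 15694.0 - 9765.0*I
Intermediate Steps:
c(Y) = -9/2 + √Y/2 (c(Y) = -9/2 + (1*√Y)/2 = -9/2 + √Y/2)
w(L) = (1 + L)² (w(L) = (L + 1)² = (1 + L)²)
(w(c(T))*31)*u = ((1 + (-9/2 + √(-4)/2))²*31)*45 = ((1 + (-9/2 + (2*I)/2))²*31)*45 = ((1 + (-9/2 + I))²*31)*45 = ((-7/2 + I)²*31)*45 = (31*(-7/2 + I)²)*45 = 1395*(-7/2 + I)²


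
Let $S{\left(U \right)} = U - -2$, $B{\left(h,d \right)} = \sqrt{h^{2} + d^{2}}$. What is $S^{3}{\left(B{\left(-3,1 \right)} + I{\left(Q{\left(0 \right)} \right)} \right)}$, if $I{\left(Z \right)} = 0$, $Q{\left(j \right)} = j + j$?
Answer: $\left(2 + \sqrt{10}\right)^{3} \approx 137.57$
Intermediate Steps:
$Q{\left(j \right)} = 2 j$
$B{\left(h,d \right)} = \sqrt{d^{2} + h^{2}}$
$S{\left(U \right)} = 2 + U$ ($S{\left(U \right)} = U + 2 = 2 + U$)
$S^{3}{\left(B{\left(-3,1 \right)} + I{\left(Q{\left(0 \right)} \right)} \right)} = \left(2 + \left(\sqrt{1^{2} + \left(-3\right)^{2}} + 0\right)\right)^{3} = \left(2 + \left(\sqrt{1 + 9} + 0\right)\right)^{3} = \left(2 + \left(\sqrt{10} + 0\right)\right)^{3} = \left(2 + \sqrt{10}\right)^{3}$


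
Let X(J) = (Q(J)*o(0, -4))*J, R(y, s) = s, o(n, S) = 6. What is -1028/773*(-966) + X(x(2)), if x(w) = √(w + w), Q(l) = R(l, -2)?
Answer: 974496/773 ≈ 1260.7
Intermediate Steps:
Q(l) = -2
x(w) = √2*√w (x(w) = √(2*w) = √2*√w)
X(J) = -12*J (X(J) = (-2*6)*J = -12*J)
-1028/773*(-966) + X(x(2)) = -1028/773*(-966) - 12*√2*√2 = -1028*1/773*(-966) - 12*2 = -1028/773*(-966) - 24 = 993048/773 - 24 = 974496/773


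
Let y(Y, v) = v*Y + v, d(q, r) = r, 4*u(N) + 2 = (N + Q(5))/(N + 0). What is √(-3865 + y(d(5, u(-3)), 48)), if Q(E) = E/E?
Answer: I*√3833 ≈ 61.911*I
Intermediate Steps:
Q(E) = 1
u(N) = -½ + (1 + N)/(4*N) (u(N) = -½ + ((N + 1)/(N + 0))/4 = -½ + ((1 + N)/N)/4 = -½ + (1 + N)/(4*N))
y(Y, v) = v + Y*v (y(Y, v) = Y*v + v = v + Y*v)
√(-3865 + y(d(5, u(-3)), 48)) = √(-3865 + 48*(1 + (¼)*(1 - 1*(-3))/(-3))) = √(-3865 + 48*(1 + (¼)*(-⅓)*(1 + 3))) = √(-3865 + 48*(1 + (¼)*(-⅓)*4)) = √(-3865 + 48*(1 - ⅓)) = √(-3865 + 48*(⅔)) = √(-3865 + 32) = √(-3833) = I*√3833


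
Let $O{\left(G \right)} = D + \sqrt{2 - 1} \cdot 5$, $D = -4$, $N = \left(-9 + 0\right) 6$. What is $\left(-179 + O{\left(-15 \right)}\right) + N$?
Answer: $-232$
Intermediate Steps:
$N = -54$ ($N = \left(-9\right) 6 = -54$)
$O{\left(G \right)} = 1$ ($O{\left(G \right)} = -4 + \sqrt{2 - 1} \cdot 5 = -4 + \sqrt{1} \cdot 5 = -4 + 1 \cdot 5 = -4 + 5 = 1$)
$\left(-179 + O{\left(-15 \right)}\right) + N = \left(-179 + 1\right) - 54 = -178 - 54 = -232$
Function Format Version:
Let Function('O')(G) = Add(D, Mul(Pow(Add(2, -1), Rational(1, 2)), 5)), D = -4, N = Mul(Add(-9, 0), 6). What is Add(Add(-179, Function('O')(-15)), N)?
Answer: -232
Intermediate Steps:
N = -54 (N = Mul(-9, 6) = -54)
Function('O')(G) = 1 (Function('O')(G) = Add(-4, Mul(Pow(Add(2, -1), Rational(1, 2)), 5)) = Add(-4, Mul(Pow(1, Rational(1, 2)), 5)) = Add(-4, Mul(1, 5)) = Add(-4, 5) = 1)
Add(Add(-179, Function('O')(-15)), N) = Add(Add(-179, 1), -54) = Add(-178, -54) = -232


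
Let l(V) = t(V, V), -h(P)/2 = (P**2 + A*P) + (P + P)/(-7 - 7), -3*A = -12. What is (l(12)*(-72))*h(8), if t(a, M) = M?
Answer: 1147392/7 ≈ 1.6391e+5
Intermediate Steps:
A = 4 (A = -1/3*(-12) = 4)
h(P) = -2*P**2 - 54*P/7 (h(P) = -2*((P**2 + 4*P) + (P + P)/(-7 - 7)) = -2*((P**2 + 4*P) + (2*P)/(-14)) = -2*((P**2 + 4*P) + (2*P)*(-1/14)) = -2*((P**2 + 4*P) - P/7) = -2*(P**2 + 27*P/7) = -2*P**2 - 54*P/7)
l(V) = V
(l(12)*(-72))*h(8) = (12*(-72))*(-2/7*8*(27 + 7*8)) = -(-1728)*8*(27 + 56)/7 = -(-1728)*8*83/7 = -864*(-1328/7) = 1147392/7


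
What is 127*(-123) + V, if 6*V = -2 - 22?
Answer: -15625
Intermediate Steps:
V = -4 (V = (-2 - 22)/6 = (1/6)*(-24) = -4)
127*(-123) + V = 127*(-123) - 4 = -15621 - 4 = -15625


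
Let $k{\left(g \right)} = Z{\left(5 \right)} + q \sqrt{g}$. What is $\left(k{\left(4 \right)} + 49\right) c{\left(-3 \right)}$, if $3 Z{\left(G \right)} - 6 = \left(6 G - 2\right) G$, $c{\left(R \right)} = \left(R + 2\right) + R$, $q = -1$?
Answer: $- \frac{1148}{3} \approx -382.67$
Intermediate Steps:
$c{\left(R \right)} = 2 + 2 R$ ($c{\left(R \right)} = \left(2 + R\right) + R = 2 + 2 R$)
$Z{\left(G \right)} = 2 + \frac{G \left(-2 + 6 G\right)}{3}$ ($Z{\left(G \right)} = 2 + \frac{\left(6 G - 2\right) G}{3} = 2 + \frac{\left(-2 + 6 G\right) G}{3} = 2 + \frac{G \left(-2 + 6 G\right)}{3}$)
$k{\left(g \right)} = \frac{146}{3} - \sqrt{g}$ ($k{\left(g \right)} = \left(2 + 2 \cdot 5^{2} - \frac{10}{3}\right) - \sqrt{g} = \left(2 + 2 \cdot 25 - \frac{10}{3}\right) - \sqrt{g} = \left(2 + 50 - \frac{10}{3}\right) - \sqrt{g} = \frac{146}{3} - \sqrt{g}$)
$\left(k{\left(4 \right)} + 49\right) c{\left(-3 \right)} = \left(\left(\frac{146}{3} - \sqrt{4}\right) + 49\right) \left(2 + 2 \left(-3\right)\right) = \left(\left(\frac{146}{3} - 2\right) + 49\right) \left(2 - 6\right) = \left(\left(\frac{146}{3} - 2\right) + 49\right) \left(-4\right) = \left(\frac{140}{3} + 49\right) \left(-4\right) = \frac{287}{3} \left(-4\right) = - \frac{1148}{3}$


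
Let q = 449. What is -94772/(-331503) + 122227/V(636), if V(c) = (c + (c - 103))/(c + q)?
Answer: 6280401489979/55361001 ≈ 1.1344e+5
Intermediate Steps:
V(c) = (-103 + 2*c)/(449 + c) (V(c) = (c + (c - 103))/(c + 449) = (c + (-103 + c))/(449 + c) = (-103 + 2*c)/(449 + c))
-94772/(-331503) + 122227/V(636) = -94772/(-331503) + 122227/(((-103 + 2*636)/(449 + 636))) = -94772*(-1/331503) + 122227/(((-103 + 1272)/1085)) = 94772/331503 + 122227/(((1/1085)*1169)) = 94772/331503 + 122227/(167/155) = 94772/331503 + 122227*(155/167) = 94772/331503 + 18945185/167 = 6280401489979/55361001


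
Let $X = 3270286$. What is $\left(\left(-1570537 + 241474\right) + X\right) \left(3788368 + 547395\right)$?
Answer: $8416682858149$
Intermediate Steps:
$\left(\left(-1570537 + 241474\right) + X\right) \left(3788368 + 547395\right) = \left(\left(-1570537 + 241474\right) + 3270286\right) \left(3788368 + 547395\right) = \left(-1329063 + 3270286\right) 4335763 = 1941223 \cdot 4335763 = 8416682858149$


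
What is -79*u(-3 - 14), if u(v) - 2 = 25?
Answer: -2133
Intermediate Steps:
u(v) = 27 (u(v) = 2 + 25 = 27)
-79*u(-3 - 14) = -79*27 = -2133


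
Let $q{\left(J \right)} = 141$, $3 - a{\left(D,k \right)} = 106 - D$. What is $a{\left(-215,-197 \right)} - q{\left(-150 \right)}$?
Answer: $-459$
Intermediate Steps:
$a{\left(D,k \right)} = -103 + D$ ($a{\left(D,k \right)} = 3 - \left(106 - D\right) = 3 + \left(-106 + D\right) = -103 + D$)
$a{\left(-215,-197 \right)} - q{\left(-150 \right)} = \left(-103 - 215\right) - 141 = -318 - 141 = -459$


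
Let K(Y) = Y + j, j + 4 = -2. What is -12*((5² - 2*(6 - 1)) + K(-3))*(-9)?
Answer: 648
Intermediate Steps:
j = -6 (j = -4 - 2 = -6)
K(Y) = -6 + Y (K(Y) = Y - 6 = -6 + Y)
-12*((5² - 2*(6 - 1)) + K(-3))*(-9) = -12*((5² - 2*(6 - 1)) + (-6 - 3))*(-9) = -12*((25 - 2*5) - 9)*(-9) = -12*((25 - 10) - 9)*(-9) = -12*(15 - 9)*(-9) = -12*6*(-9) = -72*(-9) = 648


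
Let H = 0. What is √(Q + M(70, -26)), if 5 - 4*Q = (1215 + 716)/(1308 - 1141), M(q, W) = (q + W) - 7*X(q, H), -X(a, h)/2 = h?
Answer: 3*√131262/167 ≈ 6.5084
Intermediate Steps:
X(a, h) = -2*h
M(q, W) = W + q (M(q, W) = (q + W) - (-14)*0 = (W + q) - 7*0 = (W + q) + 0 = W + q)
Q = -274/167 (Q = 5/4 - (1215 + 716)/(4*(1308 - 1141)) = 5/4 - 1931/(4*167) = 5/4 - ¼*1931/167 = 5/4 - 1931/668 = -274/167 ≈ -1.6407)
√(Q + M(70, -26)) = √(-274/167 + (-26 + 70)) = √(-274/167 + 44) = √(7074/167) = 3*√131262/167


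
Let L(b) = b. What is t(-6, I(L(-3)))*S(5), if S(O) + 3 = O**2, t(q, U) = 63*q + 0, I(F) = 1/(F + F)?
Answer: -8316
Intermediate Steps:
I(F) = 1/(2*F)
t(q, U) = 63*q
S(O) = -3 + O**2
t(-6, I(L(-3)))*S(5) = (63*(-6))*(-3 + 5**2) = -378*(-3 + 25) = -378*22 = -8316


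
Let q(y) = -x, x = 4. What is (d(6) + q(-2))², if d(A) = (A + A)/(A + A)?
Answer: 9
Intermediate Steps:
q(y) = -4 (q(y) = -1*4 = -4)
d(A) = 1 (d(A) = (2*A)/((2*A)) = (2*A)*(1/(2*A)) = 1)
(d(6) + q(-2))² = (1 - 4)² = (-3)² = 9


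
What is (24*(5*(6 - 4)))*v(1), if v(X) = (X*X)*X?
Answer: 240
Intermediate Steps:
v(X) = X³ (v(X) = X²*X = X³)
(24*(5*(6 - 4)))*v(1) = (24*(5*(6 - 4)))*1³ = (24*(5*2))*1 = (24*10)*1 = 240*1 = 240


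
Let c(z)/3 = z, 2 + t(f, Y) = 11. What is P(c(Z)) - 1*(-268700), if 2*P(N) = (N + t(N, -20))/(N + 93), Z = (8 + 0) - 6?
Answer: 17734205/66 ≈ 2.6870e+5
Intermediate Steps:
Z = 2 (Z = 8 - 6 = 2)
t(f, Y) = 9 (t(f, Y) = -2 + 11 = 9)
c(z) = 3*z
P(N) = (9 + N)/(2*(93 + N)) (P(N) = ((N + 9)/(N + 93))/2 = ((9 + N)/(93 + N))/2 = (9 + N)/(2*(93 + N)))
P(c(Z)) - 1*(-268700) = (9 + 3*2)/(2*(93 + 3*2)) - 1*(-268700) = (9 + 6)/(2*(93 + 6)) + 268700 = (½)*15/99 + 268700 = (½)*(1/99)*15 + 268700 = 5/66 + 268700 = 17734205/66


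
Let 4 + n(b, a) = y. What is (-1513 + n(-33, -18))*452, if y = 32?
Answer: -671220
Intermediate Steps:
n(b, a) = 28 (n(b, a) = -4 + 32 = 28)
(-1513 + n(-33, -18))*452 = (-1513 + 28)*452 = -1485*452 = -671220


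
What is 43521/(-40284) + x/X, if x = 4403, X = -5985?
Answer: -772211/425220 ≈ -1.8160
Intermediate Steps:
43521/(-40284) + x/X = 43521/(-40284) + 4403/(-5985) = 43521*(-1/40284) + 4403*(-1/5985) = -14507/13428 - 629/855 = -772211/425220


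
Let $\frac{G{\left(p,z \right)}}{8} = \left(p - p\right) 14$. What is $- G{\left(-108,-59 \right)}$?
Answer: $0$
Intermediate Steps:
$G{\left(p,z \right)} = 0$ ($G{\left(p,z \right)} = 8 \left(p - p\right) 14 = 8 \cdot 0 \cdot 14 = 8 \cdot 0 = 0$)
$- G{\left(-108,-59 \right)} = \left(-1\right) 0 = 0$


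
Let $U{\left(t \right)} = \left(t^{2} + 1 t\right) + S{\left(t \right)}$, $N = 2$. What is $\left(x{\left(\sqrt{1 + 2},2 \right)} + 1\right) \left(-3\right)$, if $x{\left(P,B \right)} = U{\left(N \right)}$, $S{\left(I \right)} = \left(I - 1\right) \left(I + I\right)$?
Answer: $-33$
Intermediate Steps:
$S{\left(I \right)} = 2 I \left(-1 + I\right)$ ($S{\left(I \right)} = \left(-1 + I\right) 2 I = 2 I \left(-1 + I\right)$)
$U{\left(t \right)} = t + t^{2} + 2 t \left(-1 + t\right)$ ($U{\left(t \right)} = \left(t^{2} + 1 t\right) + 2 t \left(-1 + t\right) = \left(t^{2} + t\right) + 2 t \left(-1 + t\right) = \left(t + t^{2}\right) + 2 t \left(-1 + t\right) = t + t^{2} + 2 t \left(-1 + t\right)$)
$x{\left(P,B \right)} = 10$ ($x{\left(P,B \right)} = 2 \left(-1 + 3 \cdot 2\right) = 2 \left(-1 + 6\right) = 2 \cdot 5 = 10$)
$\left(x{\left(\sqrt{1 + 2},2 \right)} + 1\right) \left(-3\right) = \left(10 + 1\right) \left(-3\right) = 11 \left(-3\right) = -33$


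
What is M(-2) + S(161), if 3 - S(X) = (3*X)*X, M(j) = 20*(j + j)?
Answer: -77840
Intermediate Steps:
M(j) = 40*j (M(j) = 20*(2*j) = 40*j)
S(X) = 3 - 3*X**2 (S(X) = 3 - 3*X*X = 3 - 3*X**2)
M(-2) + S(161) = 40*(-2) + (3 - 3*161**2) = -80 + (3 - 3*25921) = -80 + (3 - 77763) = -80 - 77760 = -77840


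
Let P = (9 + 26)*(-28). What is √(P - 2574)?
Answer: I*√3554 ≈ 59.615*I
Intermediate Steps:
P = -980 (P = 35*(-28) = -980)
√(P - 2574) = √(-980 - 2574) = √(-3554) = I*√3554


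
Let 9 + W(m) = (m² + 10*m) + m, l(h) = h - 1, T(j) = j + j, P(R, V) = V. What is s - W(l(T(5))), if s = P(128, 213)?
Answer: 42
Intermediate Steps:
T(j) = 2*j
l(h) = -1 + h
W(m) = -9 + m² + 11*m (W(m) = -9 + ((m² + 10*m) + m) = -9 + (m² + 11*m) = -9 + m² + 11*m)
s = 213
s - W(l(T(5))) = 213 - (-9 + (-1 + 2*5)² + 11*(-1 + 2*5)) = 213 - (-9 + (-1 + 10)² + 11*(-1 + 10)) = 213 - (-9 + 9² + 11*9) = 213 - (-9 + 81 + 99) = 213 - 1*171 = 213 - 171 = 42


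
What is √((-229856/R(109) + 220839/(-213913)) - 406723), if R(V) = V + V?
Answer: I*√221692800298461093602/23316517 ≈ 638.58*I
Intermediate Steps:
R(V) = 2*V
√((-229856/R(109) + 220839/(-213913)) - 406723) = √((-229856/(2*109) + 220839/(-213913)) - 406723) = √((-229856/218 + 220839*(-1/213913)) - 406723) = √((-229856*1/218 - 220839/213913) - 406723) = √((-114928/109 - 220839/213913) - 406723) = √(-24608664715/23316517 - 406723) = √(-9507972408506/23316517) = I*√221692800298461093602/23316517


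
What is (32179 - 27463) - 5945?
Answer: -1229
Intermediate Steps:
(32179 - 27463) - 5945 = 4716 - 5945 = -1229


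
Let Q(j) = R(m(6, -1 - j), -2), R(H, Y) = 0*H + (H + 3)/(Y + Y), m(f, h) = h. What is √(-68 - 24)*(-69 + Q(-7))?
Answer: -285*I*√23/2 ≈ -683.41*I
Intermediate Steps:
R(H, Y) = (3 + H)/(2*Y) (R(H, Y) = 0 + (3 + H)/((2*Y)) = 0 + (3 + H)*(1/(2*Y)) = 0 + (3 + H)/(2*Y) = (3 + H)/(2*Y))
Q(j) = -½ + j/4 (Q(j) = (½)*(3 + (-1 - j))/(-2) = (½)*(-½)*(2 - j) = -½ + j/4)
√(-68 - 24)*(-69 + Q(-7)) = √(-68 - 24)*(-69 + (-½ + (¼)*(-7))) = √(-92)*(-69 + (-½ - 7/4)) = (2*I*√23)*(-69 - 9/4) = (2*I*√23)*(-285/4) = -285*I*√23/2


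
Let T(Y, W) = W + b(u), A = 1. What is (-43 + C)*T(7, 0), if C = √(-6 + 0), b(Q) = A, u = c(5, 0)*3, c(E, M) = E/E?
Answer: -43 + I*√6 ≈ -43.0 + 2.4495*I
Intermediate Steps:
c(E, M) = 1
u = 3 (u = 1*3 = 3)
b(Q) = 1
C = I*√6 (C = √(-6) = I*√6 ≈ 2.4495*I)
T(Y, W) = 1 + W (T(Y, W) = W + 1 = 1 + W)
(-43 + C)*T(7, 0) = (-43 + I*√6)*(1 + 0) = (-43 + I*√6)*1 = -43 + I*√6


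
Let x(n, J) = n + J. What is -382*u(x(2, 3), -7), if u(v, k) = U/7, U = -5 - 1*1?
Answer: 2292/7 ≈ 327.43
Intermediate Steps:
x(n, J) = J + n
U = -6 (U = -5 - 1 = -6)
u(v, k) = -6/7
-382*u(x(2, 3), -7) = -382*(-6/7) = 2292/7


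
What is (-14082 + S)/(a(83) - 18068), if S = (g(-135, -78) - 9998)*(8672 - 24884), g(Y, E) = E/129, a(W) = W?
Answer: -2323193918/257785 ≈ -9012.1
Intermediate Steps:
g(Y, E) = E/129 (g(Y, E) = E*(1/129) = E/129)
S = 6970187280/43 (S = ((1/129)*(-78) - 9998)*(8672 - 24884) = (-26/43 - 9998)*(-16212) = -429940/43*(-16212) = 6970187280/43 ≈ 1.6210e+8)
(-14082 + S)/(a(83) - 18068) = (-14082 + 6970187280/43)/(83 - 18068) = (6969581754/43)/(-17985) = (6969581754/43)*(-1/17985) = -2323193918/257785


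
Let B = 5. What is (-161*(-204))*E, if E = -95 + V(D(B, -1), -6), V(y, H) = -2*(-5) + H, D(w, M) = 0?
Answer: -2988804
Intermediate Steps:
V(y, H) = 10 + H
E = -91 (E = -95 + (10 - 6) = -95 + 4 = -91)
(-161*(-204))*E = -161*(-204)*(-91) = 32844*(-91) = -2988804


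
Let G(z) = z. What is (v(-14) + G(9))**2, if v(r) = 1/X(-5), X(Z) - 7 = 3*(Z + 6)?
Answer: 8281/100 ≈ 82.810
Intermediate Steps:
X(Z) = 25 + 3*Z (X(Z) = 7 + 3*(Z + 6) = 7 + 3*(6 + Z) = 7 + (18 + 3*Z) = 25 + 3*Z)
v(r) = 1/10 (v(r) = 1/(25 + 3*(-5)) = 1/(25 - 15) = 1/10)
(v(-14) + G(9))**2 = (1/10 + 9)**2 = (91/10)**2 = 8281/100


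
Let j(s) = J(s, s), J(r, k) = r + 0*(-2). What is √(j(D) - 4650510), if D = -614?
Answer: 38*I*√3221 ≈ 2156.6*I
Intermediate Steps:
J(r, k) = r (J(r, k) = r + 0 = r)
j(s) = s
√(j(D) - 4650510) = √(-614 - 4650510) = √(-4651124) = 38*I*√3221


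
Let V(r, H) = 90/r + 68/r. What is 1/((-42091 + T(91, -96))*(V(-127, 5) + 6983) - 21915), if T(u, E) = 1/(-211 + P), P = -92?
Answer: -12827/3769740188719 ≈ -3.4026e-9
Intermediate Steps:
V(r, H) = 158/r
T(u, E) = -1/303 (T(u, E) = 1/(-211 - 92) = 1/(-303) = -1/303)
1/((-42091 + T(91, -96))*(V(-127, 5) + 6983) - 21915) = 1/((-42091 - 1/303)*(158/(-127) + 6983) - 21915) = 1/(-12753574*(158*(-1/127) + 6983)/303 - 21915) = 1/(-12753574*(-158/127 + 6983)/303 - 21915) = 1/(-12753574/303*886683/127 - 21915) = 1/(-3769459085014/12827 - 21915) = 1/(-3769740188719/12827) = -12827/3769740188719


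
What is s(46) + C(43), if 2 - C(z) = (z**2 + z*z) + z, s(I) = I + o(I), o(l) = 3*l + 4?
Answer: -3551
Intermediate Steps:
o(l) = 4 + 3*l
s(I) = 4 + 4*I (s(I) = I + (4 + 3*I) = 4 + 4*I)
C(z) = 2 - z - 2*z**2 (C(z) = 2 - ((z**2 + z*z) + z) = 2 - ((z**2 + z**2) + z) = 2 - (2*z**2 + z) = 2 - (z + 2*z**2) = 2 + (-z - 2*z**2) = 2 - z - 2*z**2)
s(46) + C(43) = (4 + 4*46) + (2 - 1*43 - 2*43**2) = (4 + 184) + (2 - 43 - 2*1849) = 188 + (2 - 43 - 3698) = 188 - 3739 = -3551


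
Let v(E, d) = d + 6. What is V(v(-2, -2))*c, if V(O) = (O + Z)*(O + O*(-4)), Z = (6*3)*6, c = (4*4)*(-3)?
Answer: 64512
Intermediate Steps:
c = -48 (c = 16*(-3) = -48)
Z = 108 (Z = 18*6 = 108)
v(E, d) = 6 + d
V(O) = -3*O*(108 + O) (V(O) = (O + 108)*(O + O*(-4)) = (108 + O)*(O - 4*O) = (108 + O)*(-3*O) = -3*O*(108 + O))
V(v(-2, -2))*c = -3*(6 - 2)*(108 + (6 - 2))*(-48) = -3*4*(108 + 4)*(-48) = -3*4*112*(-48) = -1344*(-48) = 64512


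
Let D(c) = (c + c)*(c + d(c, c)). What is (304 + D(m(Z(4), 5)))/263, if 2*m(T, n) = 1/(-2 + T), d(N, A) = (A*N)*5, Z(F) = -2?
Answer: 77827/67328 ≈ 1.1559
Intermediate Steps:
d(N, A) = 5*A*N
m(T, n) = 1/(2*(-2 + T))
D(c) = 2*c*(c + 5*c²) (D(c) = (c + c)*(c + 5*c*c) = (2*c)*(c + 5*c²) = 2*c*(c + 5*c²))
(304 + D(m(Z(4), 5)))/263 = (304 + (1/(2*(-2 - 2)))²*(2 + 10*(1/(2*(-2 - 2)))))/263 = (304 + ((½)/(-4))²*(2 + 10*((½)/(-4))))*(1/263) = (304 + ((½)*(-¼))²*(2 + 10*((½)*(-¼))))*(1/263) = (304 + (-⅛)²*(2 + 10*(-⅛)))*(1/263) = (304 + (2 - 5/4)/64)*(1/263) = (304 + (1/64)*(¾))*(1/263) = (304 + 3/256)*(1/263) = (77827/256)*(1/263) = 77827/67328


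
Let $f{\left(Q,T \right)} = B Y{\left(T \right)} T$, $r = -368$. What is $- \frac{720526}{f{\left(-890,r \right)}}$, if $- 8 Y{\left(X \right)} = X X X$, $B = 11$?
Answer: $\frac{360263}{12608516096} \approx 2.8573 \cdot 10^{-5}$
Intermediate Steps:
$Y{\left(X \right)} = - \frac{X^{3}}{8}$ ($Y{\left(X \right)} = - \frac{X X X}{8} = - \frac{X^{2} X}{8} = - \frac{X^{3}}{8}$)
$f{\left(Q,T \right)} = - \frac{11 T^{4}}{8}$ ($f{\left(Q,T \right)} = 11 \left(- \frac{T^{3}}{8}\right) T = - \frac{11 T^{3}}{8} T = - \frac{11 T^{4}}{8}$)
$- \frac{720526}{f{\left(-890,r \right)}} = - \frac{720526}{\left(- \frac{11}{8}\right) \left(-368\right)^{4}} = - \frac{720526}{\left(- \frac{11}{8}\right) 18339659776} = - \frac{720526}{-25217032192} = \left(-720526\right) \left(- \frac{1}{25217032192}\right) = \frac{360263}{12608516096}$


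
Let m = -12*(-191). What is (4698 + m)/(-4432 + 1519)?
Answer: -2330/971 ≈ -2.3996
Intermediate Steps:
m = 2292
(4698 + m)/(-4432 + 1519) = (4698 + 2292)/(-4432 + 1519) = 6990/(-2913) = 6990*(-1/2913) = -2330/971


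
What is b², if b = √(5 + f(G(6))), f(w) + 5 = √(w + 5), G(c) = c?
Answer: √11 ≈ 3.3166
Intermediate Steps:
f(w) = -5 + √(5 + w) (f(w) = -5 + √(w + 5) = -5 + √(5 + w))
b = 11^(¼) (b = √(5 + (-5 + √(5 + 6))) = √(5 + (-5 + √11)) = √(√11) = 11^(¼) ≈ 1.8212)
b² = (11^(¼))² = √11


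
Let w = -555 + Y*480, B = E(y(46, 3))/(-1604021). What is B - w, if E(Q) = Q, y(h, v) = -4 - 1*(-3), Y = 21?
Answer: -15278300024/1604021 ≈ -9525.0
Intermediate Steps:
y(h, v) = -1 (y(h, v) = -4 + 3 = -1)
B = 1/1604021 (B = -1/(-1604021) = -1*(-1/1604021) = 1/1604021 ≈ 6.2343e-7)
w = 9525 (w = -555 + 21*480 = -555 + 10080 = 9525)
B - w = 1/1604021 - 1*9525 = 1/1604021 - 9525 = -15278300024/1604021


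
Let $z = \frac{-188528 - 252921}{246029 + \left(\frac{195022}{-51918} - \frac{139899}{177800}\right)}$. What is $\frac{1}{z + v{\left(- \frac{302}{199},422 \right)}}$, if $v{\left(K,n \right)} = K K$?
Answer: $\frac{44968059768503518259}{22877204213966788436} \approx 1.9656$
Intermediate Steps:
$v{\left(K,n \right)} = K^{2}$
$z = - \frac{2037512362279800}{1135528389901859}$ ($z = - \frac{441449}{246029 + \left(195022 \left(- \frac{1}{51918}\right) - \frac{139899}{177800}\right)} = - \frac{441449}{246029 - \frac{20969093941}{4615510200}} = - \frac{441449}{\frac{1135528389901859}{4615510200}} = \left(-441449\right) \frac{4615510200}{1135528389901859} = - \frac{2037512362279800}{1135528389901859} \approx -1.7943$)
$\frac{1}{z + v{\left(- \frac{302}{199},422 \right)}} = \frac{1}{- \frac{2037512362279800}{1135528389901859} + \left(- \frac{302}{199}\right)^{2}} = \frac{1}{- \frac{2037512362279800}{1135528389901859} + \frac{91204}{39601}} = \frac{1}{\frac{22877204213966788436}{44968059768503518259}} = \frac{44968059768503518259}{22877204213966788436}$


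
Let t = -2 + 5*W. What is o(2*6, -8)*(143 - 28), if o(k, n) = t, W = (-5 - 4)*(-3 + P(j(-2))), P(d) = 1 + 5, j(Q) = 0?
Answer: -15755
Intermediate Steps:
P(d) = 6
W = -27 (W = (-5 - 4)*(-3 + 6) = -9*3 = -27)
t = -137 (t = -2 + 5*(-27) = -2 - 135 = -137)
o(k, n) = -137
o(2*6, -8)*(143 - 28) = -137*(143 - 28) = -137*115 = -15755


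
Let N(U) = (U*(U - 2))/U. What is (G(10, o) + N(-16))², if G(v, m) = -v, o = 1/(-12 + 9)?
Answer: 784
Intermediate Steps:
o = -⅓ (o = 1/(-3) = -⅓ ≈ -0.33333)
N(U) = -2 + U (N(U) = (U*(-2 + U))/U = -2 + U)
(G(10, o) + N(-16))² = (-1*10 + (-2 - 16))² = (-10 - 18)² = (-28)² = 784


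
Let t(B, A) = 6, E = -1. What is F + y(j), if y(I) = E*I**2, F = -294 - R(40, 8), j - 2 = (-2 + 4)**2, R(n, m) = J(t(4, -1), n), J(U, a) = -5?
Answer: -325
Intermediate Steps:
R(n, m) = -5
j = 6 (j = 2 + (-2 + 4)**2 = 2 + 2**2 = 2 + 4 = 6)
F = -289 (F = -294 - 1*(-5) = -294 + 5 = -289)
y(I) = -I**2
F + y(j) = -289 - 1*6**2 = -289 - 1*36 = -289 - 36 = -325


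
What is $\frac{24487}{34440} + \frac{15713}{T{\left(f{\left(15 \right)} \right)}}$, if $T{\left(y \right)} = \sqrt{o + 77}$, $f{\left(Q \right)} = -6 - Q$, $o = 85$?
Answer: $\frac{24487}{34440} + \frac{15713 \sqrt{2}}{18} \approx 1235.2$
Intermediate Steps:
$T{\left(y \right)} = 9 \sqrt{2}$ ($T{\left(y \right)} = \sqrt{85 + 77} = \sqrt{162} = 9 \sqrt{2}$)
$\frac{24487}{34440} + \frac{15713}{T{\left(f{\left(15 \right)} \right)}} = \frac{24487}{34440} + \frac{15713}{9 \sqrt{2}} = 24487 \cdot \frac{1}{34440} + 15713 \frac{\sqrt{2}}{18} = \frac{24487}{34440} + \frac{15713 \sqrt{2}}{18}$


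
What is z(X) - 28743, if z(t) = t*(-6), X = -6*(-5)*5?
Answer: -29643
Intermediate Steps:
X = 150 (X = 30*5 = 150)
z(t) = -6*t
z(X) - 28743 = -6*150 - 28743 = -900 - 28743 = -29643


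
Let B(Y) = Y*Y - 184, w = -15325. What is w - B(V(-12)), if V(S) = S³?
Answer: -3001125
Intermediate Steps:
B(Y) = -184 + Y² (B(Y) = Y² - 184 = -184 + Y²)
w - B(V(-12)) = -15325 - (-184 + ((-12)³)²) = -15325 - (-184 + (-1728)²) = -15325 - (-184 + 2985984) = -15325 - 1*2985800 = -15325 - 2985800 = -3001125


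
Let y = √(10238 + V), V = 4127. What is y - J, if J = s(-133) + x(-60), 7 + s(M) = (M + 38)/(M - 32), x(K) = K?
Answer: 2192/33 + 13*√85 ≈ 186.28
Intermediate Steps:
s(M) = -7 + (38 + M)/(-32 + M) (s(M) = -7 + (M + 38)/(M - 32) = -7 + (38 + M)/(-32 + M))
y = 13*√85 (y = √(10238 + 4127) = √14365 = 13*√85 ≈ 119.85)
J = -2192/33 (J = 2*(131 - 3*(-133))/(-32 - 133) - 60 = 2*(131 + 399)/(-165) - 60 = 2*(-1/165)*530 - 60 = -212/33 - 60 = -2192/33 ≈ -66.424)
y - J = 13*√85 - 1*(-2192/33) = 13*√85 + 2192/33 = 2192/33 + 13*√85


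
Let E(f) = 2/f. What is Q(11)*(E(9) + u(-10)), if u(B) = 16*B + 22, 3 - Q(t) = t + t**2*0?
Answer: 9920/9 ≈ 1102.2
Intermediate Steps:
Q(t) = 3 - t (Q(t) = 3 - (t + t**2*0) = 3 - (t + 0) = 3 - t)
u(B) = 22 + 16*B
Q(11)*(E(9) + u(-10)) = (3 - 1*11)*(2/9 + (22 + 16*(-10))) = (3 - 11)*(2*(1/9) + (22 - 160)) = -8*(2/9 - 138) = -8*(-1240/9) = 9920/9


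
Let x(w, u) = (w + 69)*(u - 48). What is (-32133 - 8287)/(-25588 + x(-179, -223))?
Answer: -20210/2111 ≈ -9.5737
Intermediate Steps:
x(w, u) = (-48 + u)*(69 + w) (x(w, u) = (69 + w)*(-48 + u) = (-48 + u)*(69 + w))
(-32133 - 8287)/(-25588 + x(-179, -223)) = (-32133 - 8287)/(-25588 + (-3312 - 48*(-179) + 69*(-223) - 223*(-179))) = -40420/(-25588 + (-3312 + 8592 - 15387 + 39917)) = -40420/(-25588 + 29810) = -40420/4222 = -40420*1/4222 = -20210/2111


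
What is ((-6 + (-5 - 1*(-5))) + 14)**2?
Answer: 64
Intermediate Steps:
((-6 + (-5 - 1*(-5))) + 14)**2 = ((-6 + (-5 + 5)) + 14)**2 = ((-6 + 0) + 14)**2 = (-6 + 14)**2 = 8**2 = 64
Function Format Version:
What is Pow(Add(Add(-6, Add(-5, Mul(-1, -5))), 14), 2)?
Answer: 64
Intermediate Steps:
Pow(Add(Add(-6, Add(-5, Mul(-1, -5))), 14), 2) = Pow(Add(Add(-6, Add(-5, 5)), 14), 2) = Pow(Add(Add(-6, 0), 14), 2) = Pow(Add(-6, 14), 2) = Pow(8, 2) = 64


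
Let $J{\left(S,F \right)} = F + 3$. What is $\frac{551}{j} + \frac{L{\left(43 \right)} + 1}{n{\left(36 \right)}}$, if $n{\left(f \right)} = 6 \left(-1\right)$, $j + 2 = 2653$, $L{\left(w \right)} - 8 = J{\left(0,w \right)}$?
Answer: $- \frac{142499}{15906} \approx -8.9588$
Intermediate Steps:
$J{\left(S,F \right)} = 3 + F$
$L{\left(w \right)} = 11 + w$ ($L{\left(w \right)} = 8 + \left(3 + w\right) = 11 + w$)
$j = 2651$ ($j = -2 + 2653 = 2651$)
$n{\left(f \right)} = -6$
$\frac{551}{j} + \frac{L{\left(43 \right)} + 1}{n{\left(36 \right)}} = \frac{551}{2651} + \frac{\left(11 + 43\right) + 1}{-6} = 551 \cdot \frac{1}{2651} + \left(54 + 1\right) \left(- \frac{1}{6}\right) = \frac{551}{2651} + 55 \left(- \frac{1}{6}\right) = \frac{551}{2651} - \frac{55}{6} = - \frac{142499}{15906}$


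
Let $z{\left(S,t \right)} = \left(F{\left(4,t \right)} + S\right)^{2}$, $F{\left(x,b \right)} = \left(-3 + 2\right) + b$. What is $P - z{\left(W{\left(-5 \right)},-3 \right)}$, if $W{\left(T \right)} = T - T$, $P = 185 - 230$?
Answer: $-61$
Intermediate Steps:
$P = -45$ ($P = 185 - 230 = -45$)
$W{\left(T \right)} = 0$
$F{\left(x,b \right)} = -1 + b$
$z{\left(S,t \right)} = \left(-1 + S + t\right)^{2}$ ($z{\left(S,t \right)} = \left(\left(-1 + t\right) + S\right)^{2} = \left(-1 + S + t\right)^{2}$)
$P - z{\left(W{\left(-5 \right)},-3 \right)} = -45 - \left(-1 + 0 - 3\right)^{2} = -45 - \left(-4\right)^{2} = -45 - 16 = -61$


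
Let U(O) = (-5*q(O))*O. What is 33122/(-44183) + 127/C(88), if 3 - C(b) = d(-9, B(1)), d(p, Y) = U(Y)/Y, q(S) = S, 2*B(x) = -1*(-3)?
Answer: 10526920/927843 ≈ 11.346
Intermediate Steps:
B(x) = 3/2 (B(x) = (-1*(-3))/2 = (1/2)*3 = 3/2)
U(O) = -5*O**2 (U(O) = (-5*O)*O = -5*O**2)
d(p, Y) = -5*Y (d(p, Y) = (-5*Y**2)/Y = -5*Y)
C(b) = 21/2 (C(b) = 3 - (-5)*3/2 = 3 - 1*(-15/2) = 3 + 15/2 = 21/2)
33122/(-44183) + 127/C(88) = 33122/(-44183) + 127/(21/2) = 33122*(-1/44183) + 127*(2/21) = -33122/44183 + 254/21 = 10526920/927843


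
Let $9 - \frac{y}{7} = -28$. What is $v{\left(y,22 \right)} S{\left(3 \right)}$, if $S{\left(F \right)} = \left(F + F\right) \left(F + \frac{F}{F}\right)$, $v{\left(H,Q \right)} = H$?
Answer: $6216$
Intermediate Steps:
$y = 259$ ($y = 63 - -196 = 63 + 196 = 259$)
$S{\left(F \right)} = 2 F \left(1 + F\right)$ ($S{\left(F \right)} = 2 F \left(F + 1\right) = 2 F \left(1 + F\right)$)
$v{\left(y,22 \right)} S{\left(3 \right)} = 259 \cdot 2 \cdot 3 \left(1 + 3\right) = 259 \cdot 2 \cdot 3 \cdot 4 = 259 \cdot 24 = 6216$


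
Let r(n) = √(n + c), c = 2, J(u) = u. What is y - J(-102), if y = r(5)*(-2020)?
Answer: 102 - 2020*√7 ≈ -5242.4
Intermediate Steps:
r(n) = √(2 + n) (r(n) = √(n + 2) = √(2 + n))
y = -2020*√7 (y = √(2 + 5)*(-2020) = √7*(-2020) = -2020*√7 ≈ -5344.4)
y - J(-102) = -2020*√7 - 1*(-102) = -2020*√7 + 102 = 102 - 2020*√7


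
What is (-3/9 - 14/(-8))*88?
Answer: 374/3 ≈ 124.67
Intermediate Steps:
(-3/9 - 14/(-8))*88 = (-3*1/9 - 14*(-1/8))*88 = (-1/3 + 7/4)*88 = (17/12)*88 = 374/3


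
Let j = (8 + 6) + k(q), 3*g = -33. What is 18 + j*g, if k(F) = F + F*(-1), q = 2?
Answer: -136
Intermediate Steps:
g = -11 (g = (⅓)*(-33) = -11)
k(F) = 0 (k(F) = F - F = 0)
j = 14 (j = (8 + 6) + 0 = 14 + 0 = 14)
18 + j*g = 18 + 14*(-11) = 18 - 154 = -136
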